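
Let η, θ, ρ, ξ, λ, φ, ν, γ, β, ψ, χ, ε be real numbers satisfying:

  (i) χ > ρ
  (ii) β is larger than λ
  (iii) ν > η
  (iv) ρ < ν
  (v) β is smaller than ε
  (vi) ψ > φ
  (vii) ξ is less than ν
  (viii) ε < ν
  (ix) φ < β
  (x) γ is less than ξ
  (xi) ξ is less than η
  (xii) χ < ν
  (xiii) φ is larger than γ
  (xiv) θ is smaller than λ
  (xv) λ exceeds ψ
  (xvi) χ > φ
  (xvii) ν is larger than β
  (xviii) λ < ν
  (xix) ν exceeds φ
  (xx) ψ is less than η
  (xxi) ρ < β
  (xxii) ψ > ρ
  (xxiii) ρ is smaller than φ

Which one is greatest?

ρ is not greatest since ρ < ψ; θ is not greatest since θ < λ; γ is not greatest since γ < ξ; φ is not greatest since φ < χ; ξ is not greatest since ξ < ν; ψ is not greatest since ψ < η; λ is not greatest since λ < ν; η is not greatest since η < ν; β is not greatest since β < ε; ε is not greatest since ε < ν; χ is not greatest since χ < ν.
Only ν has nothing above it, so ν is the greatest.

ν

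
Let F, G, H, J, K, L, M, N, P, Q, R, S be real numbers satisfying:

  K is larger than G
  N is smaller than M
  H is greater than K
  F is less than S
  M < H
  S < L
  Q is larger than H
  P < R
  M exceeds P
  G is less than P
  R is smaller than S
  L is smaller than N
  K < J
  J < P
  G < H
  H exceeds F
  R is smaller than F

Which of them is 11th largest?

Piecing the relations together gives one ordering: G < K < J < P < R < F < S < L < N < M < H < Q.
The 11th largest is K.

K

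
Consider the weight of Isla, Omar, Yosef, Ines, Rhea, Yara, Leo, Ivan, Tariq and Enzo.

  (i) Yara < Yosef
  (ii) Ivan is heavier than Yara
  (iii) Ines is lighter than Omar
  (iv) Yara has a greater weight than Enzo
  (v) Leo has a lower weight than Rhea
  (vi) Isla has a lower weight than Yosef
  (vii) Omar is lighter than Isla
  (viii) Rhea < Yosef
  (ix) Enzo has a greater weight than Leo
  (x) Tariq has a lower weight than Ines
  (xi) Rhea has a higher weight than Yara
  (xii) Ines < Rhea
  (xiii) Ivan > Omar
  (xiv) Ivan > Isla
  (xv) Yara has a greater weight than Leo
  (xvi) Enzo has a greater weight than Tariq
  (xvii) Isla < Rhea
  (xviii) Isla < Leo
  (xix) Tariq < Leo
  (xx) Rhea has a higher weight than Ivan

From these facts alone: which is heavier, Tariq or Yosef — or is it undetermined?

Yosef

The relevant relations are Tariq < Ines; Ines < Omar; Omar < Isla; Isla < Leo; Leo < Enzo; Enzo < Yara; Yara < Ivan; Ivan < Rhea; Rhea < Yosef.
Chaining these gives Tariq < Ines < Omar < Isla < Leo < Enzo < Yara < Ivan < Rhea < Yosef.
So Yosef is heavier.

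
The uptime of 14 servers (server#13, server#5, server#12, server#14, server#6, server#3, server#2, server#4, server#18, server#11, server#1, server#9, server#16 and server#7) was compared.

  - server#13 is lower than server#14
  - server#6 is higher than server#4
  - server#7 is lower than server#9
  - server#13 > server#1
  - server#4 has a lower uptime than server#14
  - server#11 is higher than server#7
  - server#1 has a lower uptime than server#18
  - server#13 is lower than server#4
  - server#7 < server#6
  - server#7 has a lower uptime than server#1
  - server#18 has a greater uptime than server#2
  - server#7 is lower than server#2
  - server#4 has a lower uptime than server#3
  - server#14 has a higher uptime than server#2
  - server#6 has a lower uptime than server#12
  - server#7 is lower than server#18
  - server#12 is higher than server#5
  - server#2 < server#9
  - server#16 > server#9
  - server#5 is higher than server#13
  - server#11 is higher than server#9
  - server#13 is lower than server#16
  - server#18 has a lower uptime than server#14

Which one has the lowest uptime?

server#1 is not least since server#7 < server#1; server#13 is not least since server#1 < server#13; server#2 is not least since server#7 < server#2; server#4 is not least since server#13 < server#4; server#5 is not least since server#13 < server#5; server#6 is not least since server#4 < server#6; server#9 is not least since server#2 < server#9; server#11 is not least since server#7 < server#11; server#16 is not least since server#9 < server#16; server#18 is not least since server#2 < server#18; server#12 is not least since server#6 < server#12; server#3 is not least since server#4 < server#3; server#14 is not least since server#2 < server#14.
Only server#7 has nothing below it, so server#7 is the lowest uptime.

server#7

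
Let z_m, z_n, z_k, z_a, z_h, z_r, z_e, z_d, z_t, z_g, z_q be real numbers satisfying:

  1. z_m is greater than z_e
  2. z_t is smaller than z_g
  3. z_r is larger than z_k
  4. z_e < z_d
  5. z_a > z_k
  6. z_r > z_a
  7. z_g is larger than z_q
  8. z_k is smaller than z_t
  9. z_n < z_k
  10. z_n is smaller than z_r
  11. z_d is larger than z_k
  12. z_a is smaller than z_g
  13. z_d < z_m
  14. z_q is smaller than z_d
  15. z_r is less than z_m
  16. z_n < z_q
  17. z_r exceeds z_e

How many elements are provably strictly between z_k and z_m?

Chaining upward from z_k reaches: z_a, z_d, z_r, z_t, z_g.
Chaining downward from z_m reaches: z_n, z_q, z_e, z_a, z_d, z_r.
Strictly between z_k and z_m are those in both lists: z_a, z_d, z_r — 3 elements.

3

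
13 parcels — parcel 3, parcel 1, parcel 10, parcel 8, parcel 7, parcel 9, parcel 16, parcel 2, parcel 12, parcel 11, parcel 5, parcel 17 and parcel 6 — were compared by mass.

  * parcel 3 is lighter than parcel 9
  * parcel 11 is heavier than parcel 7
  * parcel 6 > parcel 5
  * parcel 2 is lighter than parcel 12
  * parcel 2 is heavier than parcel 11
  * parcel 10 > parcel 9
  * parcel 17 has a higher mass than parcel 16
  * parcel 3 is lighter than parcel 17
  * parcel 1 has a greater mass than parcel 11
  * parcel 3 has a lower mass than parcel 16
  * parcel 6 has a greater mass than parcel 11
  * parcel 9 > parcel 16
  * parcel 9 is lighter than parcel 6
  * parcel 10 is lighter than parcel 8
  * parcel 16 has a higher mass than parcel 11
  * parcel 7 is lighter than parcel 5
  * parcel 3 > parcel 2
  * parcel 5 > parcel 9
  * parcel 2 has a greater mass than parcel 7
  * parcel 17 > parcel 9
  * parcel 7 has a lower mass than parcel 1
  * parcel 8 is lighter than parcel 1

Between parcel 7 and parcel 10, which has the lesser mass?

The relevant relations are parcel 7 < parcel 11; parcel 11 < parcel 2; parcel 2 < parcel 3; parcel 3 < parcel 16; parcel 16 < parcel 9; parcel 9 < parcel 10.
Chaining these gives parcel 7 < parcel 11 < parcel 2 < parcel 3 < parcel 16 < parcel 9 < parcel 10.
So parcel 7 < parcel 10; parcel 7 is the lighter of the two.

parcel 7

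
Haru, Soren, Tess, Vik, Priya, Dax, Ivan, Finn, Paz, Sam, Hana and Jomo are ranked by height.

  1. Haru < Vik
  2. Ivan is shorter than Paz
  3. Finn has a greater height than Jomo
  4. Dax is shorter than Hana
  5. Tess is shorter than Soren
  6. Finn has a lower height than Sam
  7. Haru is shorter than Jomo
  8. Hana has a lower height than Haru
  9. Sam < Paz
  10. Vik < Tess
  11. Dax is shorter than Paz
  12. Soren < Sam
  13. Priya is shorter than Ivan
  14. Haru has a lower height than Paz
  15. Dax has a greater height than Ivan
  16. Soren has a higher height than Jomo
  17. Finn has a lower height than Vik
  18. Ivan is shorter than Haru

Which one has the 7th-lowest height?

Finn

Piecing the relations together gives one ordering: Priya < Ivan < Dax < Hana < Haru < Jomo < Finn < Vik < Tess < Soren < Sam < Paz.
Counting 7 from the smallest end gives Finn.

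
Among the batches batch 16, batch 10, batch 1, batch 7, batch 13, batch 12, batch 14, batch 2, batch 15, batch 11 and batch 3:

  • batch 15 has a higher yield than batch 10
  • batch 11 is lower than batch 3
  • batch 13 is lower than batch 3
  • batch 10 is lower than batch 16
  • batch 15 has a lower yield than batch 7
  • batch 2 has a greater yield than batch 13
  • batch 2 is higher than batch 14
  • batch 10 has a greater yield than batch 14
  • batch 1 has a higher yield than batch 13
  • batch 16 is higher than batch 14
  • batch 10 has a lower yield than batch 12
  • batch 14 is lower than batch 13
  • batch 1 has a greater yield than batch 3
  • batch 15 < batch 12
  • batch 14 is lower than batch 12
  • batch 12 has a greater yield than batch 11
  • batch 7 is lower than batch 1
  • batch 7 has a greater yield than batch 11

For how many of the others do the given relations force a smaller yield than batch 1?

The elements the relations force below batch 1 are batch 14, batch 10, batch 11, batch 13, batch 3, batch 15, batch 7 — no chain reaches any other.
That is 7.

7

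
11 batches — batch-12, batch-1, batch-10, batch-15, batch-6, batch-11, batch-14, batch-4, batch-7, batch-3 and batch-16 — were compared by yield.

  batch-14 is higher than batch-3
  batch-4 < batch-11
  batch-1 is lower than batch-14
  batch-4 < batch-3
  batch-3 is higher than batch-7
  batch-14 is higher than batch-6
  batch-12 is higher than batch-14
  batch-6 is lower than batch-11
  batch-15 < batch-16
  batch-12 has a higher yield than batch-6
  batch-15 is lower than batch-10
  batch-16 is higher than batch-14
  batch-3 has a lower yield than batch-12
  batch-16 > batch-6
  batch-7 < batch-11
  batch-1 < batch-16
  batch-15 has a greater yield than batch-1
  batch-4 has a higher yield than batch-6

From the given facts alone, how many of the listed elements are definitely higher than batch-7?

5

The elements the relations force above batch-7 are batch-3, batch-14, batch-12, batch-16, batch-11 — no chain reaches any other.
That is 5.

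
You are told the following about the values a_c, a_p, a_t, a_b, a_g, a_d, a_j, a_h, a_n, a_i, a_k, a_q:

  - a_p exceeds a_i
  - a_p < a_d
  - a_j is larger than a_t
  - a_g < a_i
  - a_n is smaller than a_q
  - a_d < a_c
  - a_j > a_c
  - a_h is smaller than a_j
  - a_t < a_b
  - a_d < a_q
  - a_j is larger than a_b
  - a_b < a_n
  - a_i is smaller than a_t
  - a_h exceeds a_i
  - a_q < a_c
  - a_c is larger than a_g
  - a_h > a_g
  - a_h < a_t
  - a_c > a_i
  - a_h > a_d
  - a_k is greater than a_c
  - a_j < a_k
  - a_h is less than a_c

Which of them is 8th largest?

Chaining the given pairs: a_g < a_i < a_p < a_d < a_h < a_t < a_b < a_n < a_q < a_c < a_j < a_k.
Counting 8 from the largest end gives a_h.

a_h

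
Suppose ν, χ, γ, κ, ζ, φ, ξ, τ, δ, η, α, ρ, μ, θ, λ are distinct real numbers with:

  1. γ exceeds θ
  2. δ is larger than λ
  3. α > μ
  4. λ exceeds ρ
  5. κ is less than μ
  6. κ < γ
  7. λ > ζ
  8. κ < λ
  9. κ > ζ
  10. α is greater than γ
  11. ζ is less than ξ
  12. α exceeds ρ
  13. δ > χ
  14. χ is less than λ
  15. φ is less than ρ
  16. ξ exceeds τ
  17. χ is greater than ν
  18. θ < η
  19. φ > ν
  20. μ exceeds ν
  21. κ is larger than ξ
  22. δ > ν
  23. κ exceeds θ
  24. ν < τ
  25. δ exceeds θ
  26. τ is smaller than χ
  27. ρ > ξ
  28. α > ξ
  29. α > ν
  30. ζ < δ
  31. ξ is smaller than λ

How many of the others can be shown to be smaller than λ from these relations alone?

From λ the given relations immediately reach χ, ζ, ξ, κ, ρ.
From those, ν, φ, τ, θ — 9 in total.
Nothing else is reachable below λ; 9 in all.

9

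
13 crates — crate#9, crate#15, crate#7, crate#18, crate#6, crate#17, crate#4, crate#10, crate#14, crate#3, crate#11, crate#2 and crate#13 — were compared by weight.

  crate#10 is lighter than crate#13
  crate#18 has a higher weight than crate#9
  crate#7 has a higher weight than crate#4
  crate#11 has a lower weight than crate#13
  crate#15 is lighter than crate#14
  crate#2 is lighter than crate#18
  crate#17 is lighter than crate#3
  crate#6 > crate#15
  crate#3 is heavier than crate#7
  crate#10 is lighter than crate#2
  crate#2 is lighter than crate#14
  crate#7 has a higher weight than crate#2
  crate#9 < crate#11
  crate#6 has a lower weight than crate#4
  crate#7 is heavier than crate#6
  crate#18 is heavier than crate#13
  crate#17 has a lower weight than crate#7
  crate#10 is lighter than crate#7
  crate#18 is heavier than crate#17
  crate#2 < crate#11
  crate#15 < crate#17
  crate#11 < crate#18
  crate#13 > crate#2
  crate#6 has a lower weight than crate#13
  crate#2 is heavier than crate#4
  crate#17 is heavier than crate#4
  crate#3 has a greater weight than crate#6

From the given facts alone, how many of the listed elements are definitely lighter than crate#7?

6

Directly below crate#7: crate#6, crate#4, crate#17, crate#10, crate#2.
One step further: crate#15 (6 so far).
Nothing else is reachable below crate#7; 6 in all.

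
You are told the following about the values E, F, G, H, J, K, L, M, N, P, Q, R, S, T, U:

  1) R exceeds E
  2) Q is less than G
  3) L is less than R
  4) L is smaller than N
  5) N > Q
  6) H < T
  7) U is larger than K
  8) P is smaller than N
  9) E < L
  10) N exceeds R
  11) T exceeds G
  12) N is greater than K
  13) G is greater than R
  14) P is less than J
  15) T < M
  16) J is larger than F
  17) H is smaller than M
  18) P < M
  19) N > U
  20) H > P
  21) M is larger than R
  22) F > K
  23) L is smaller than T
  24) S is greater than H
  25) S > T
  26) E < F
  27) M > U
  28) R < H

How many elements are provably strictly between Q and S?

2

The relations place Q below S. An element lies strictly between them when it is forced above Q and also forced below S.
Above Q: {G, T, N, M}. Below S: {E, L, R, G, P, H, T}.
Intersection: {G, T} — 2.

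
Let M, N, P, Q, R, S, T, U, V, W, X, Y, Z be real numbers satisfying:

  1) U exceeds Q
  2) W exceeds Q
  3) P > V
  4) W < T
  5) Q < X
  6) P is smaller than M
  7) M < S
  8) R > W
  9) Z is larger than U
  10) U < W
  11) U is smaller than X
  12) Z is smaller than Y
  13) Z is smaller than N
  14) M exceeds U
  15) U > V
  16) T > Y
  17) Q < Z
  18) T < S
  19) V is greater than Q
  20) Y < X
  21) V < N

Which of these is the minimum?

Chaining upward from Q: directly above it, V, U, W, Z, X; then P, Y, R, M, N, T; then S.
That covers every other element, and nothing is given below Q, so Q is the minimum.

Q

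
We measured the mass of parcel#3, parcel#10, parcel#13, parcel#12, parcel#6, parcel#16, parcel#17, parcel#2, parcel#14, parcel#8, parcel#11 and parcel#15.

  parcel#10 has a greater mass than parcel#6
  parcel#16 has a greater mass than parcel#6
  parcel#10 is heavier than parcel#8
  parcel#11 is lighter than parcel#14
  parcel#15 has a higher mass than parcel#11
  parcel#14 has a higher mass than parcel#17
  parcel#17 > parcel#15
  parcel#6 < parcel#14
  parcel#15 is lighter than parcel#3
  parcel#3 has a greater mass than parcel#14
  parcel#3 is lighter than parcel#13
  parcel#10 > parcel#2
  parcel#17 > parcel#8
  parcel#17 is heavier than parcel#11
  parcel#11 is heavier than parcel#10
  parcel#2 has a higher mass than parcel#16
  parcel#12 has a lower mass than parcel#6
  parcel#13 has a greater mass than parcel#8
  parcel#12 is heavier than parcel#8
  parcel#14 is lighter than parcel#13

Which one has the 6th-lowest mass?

parcel#10

The consecutive relations fix a unique order: parcel#8 < parcel#12 < parcel#6 < parcel#16 < parcel#2 < parcel#10 < parcel#11 < parcel#15 < parcel#17 < parcel#14 < parcel#3 < parcel#13.
The 6th smallest is parcel#10.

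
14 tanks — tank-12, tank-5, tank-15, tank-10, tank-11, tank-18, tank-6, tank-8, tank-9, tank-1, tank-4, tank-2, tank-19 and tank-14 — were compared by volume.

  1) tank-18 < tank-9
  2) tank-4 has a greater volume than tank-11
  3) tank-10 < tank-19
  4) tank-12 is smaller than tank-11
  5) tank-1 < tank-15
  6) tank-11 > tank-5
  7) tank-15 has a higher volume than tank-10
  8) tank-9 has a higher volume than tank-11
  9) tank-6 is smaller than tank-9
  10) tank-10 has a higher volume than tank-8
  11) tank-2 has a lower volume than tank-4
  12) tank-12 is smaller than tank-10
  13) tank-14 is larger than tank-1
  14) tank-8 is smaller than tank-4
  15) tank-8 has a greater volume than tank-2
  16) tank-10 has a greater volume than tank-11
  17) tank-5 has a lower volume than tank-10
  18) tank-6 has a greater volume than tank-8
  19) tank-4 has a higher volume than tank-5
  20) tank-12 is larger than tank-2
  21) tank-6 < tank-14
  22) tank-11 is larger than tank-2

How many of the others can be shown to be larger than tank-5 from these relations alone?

The elements the relations force above tank-5 are tank-11, tank-10, tank-15, tank-4, tank-9, tank-19 — no chain reaches any other.
That is 6.

6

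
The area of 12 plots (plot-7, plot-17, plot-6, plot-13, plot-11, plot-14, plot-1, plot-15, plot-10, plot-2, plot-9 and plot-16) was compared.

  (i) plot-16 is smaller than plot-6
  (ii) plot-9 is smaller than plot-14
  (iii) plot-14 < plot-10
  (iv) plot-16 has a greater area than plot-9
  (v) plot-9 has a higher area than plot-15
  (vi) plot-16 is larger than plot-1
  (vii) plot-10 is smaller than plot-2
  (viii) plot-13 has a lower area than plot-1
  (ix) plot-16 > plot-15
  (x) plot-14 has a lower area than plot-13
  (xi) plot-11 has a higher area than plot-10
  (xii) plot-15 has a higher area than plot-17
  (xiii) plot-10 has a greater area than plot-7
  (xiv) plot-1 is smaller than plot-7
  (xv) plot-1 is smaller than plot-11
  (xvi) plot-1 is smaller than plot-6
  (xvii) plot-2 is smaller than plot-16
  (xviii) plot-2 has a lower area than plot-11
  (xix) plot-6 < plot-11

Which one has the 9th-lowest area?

Piecing the relations together gives one ordering: plot-17 < plot-15 < plot-9 < plot-14 < plot-13 < plot-1 < plot-7 < plot-10 < plot-2 < plot-16 < plot-6 < plot-11.
The 9th smallest is plot-2.

plot-2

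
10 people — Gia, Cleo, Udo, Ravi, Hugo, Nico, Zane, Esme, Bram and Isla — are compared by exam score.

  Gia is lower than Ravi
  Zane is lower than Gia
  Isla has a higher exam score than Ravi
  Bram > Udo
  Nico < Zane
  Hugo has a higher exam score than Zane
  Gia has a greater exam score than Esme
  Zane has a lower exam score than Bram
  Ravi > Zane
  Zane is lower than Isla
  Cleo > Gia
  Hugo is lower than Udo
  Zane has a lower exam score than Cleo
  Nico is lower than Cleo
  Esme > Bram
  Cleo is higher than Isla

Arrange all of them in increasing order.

Nothing is placed below Nico, so it is least; from there Nico < Zane; Zane < Hugo; Hugo < Udo; Udo < Bram; Bram < Esme; Esme < Gia; Gia < Ravi; Ravi < Isla; Isla < Cleo, each given directly.

Nico < Zane < Hugo < Udo < Bram < Esme < Gia < Ravi < Isla < Cleo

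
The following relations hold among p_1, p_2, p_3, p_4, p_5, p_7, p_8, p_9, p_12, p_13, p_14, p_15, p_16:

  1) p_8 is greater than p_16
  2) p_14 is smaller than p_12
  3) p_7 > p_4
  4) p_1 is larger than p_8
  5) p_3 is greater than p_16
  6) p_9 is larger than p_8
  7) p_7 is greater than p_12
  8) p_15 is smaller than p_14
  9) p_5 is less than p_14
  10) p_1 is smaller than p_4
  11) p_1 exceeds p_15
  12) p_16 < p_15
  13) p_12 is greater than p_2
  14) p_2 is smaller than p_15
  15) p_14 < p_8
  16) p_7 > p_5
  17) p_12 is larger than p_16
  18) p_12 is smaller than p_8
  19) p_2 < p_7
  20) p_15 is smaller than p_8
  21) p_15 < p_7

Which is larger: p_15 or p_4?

Link the given pairs in sequence: p_15 < p_14; p_14 < p_12; p_12 < p_8; p_8 < p_1; p_1 < p_4.
Together: p_15 < p_14 < p_12 < p_8 < p_1 < p_4.
So p_15 < p_4; p_4 is the larger of the two.

p_4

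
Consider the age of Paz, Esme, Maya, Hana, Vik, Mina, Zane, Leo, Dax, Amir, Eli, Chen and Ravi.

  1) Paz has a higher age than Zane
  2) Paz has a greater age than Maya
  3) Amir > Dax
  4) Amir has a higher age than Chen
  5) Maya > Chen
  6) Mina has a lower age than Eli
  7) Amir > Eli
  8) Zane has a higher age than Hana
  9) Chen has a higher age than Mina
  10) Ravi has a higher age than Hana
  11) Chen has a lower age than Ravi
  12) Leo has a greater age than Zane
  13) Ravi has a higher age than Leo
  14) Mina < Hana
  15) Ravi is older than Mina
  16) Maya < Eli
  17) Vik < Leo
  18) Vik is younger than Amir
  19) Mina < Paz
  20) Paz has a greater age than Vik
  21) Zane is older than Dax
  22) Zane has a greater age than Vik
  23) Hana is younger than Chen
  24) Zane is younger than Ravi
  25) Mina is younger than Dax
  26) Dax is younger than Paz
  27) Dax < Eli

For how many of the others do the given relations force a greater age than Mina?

10

From Mina the given relations immediately reach Hana, Chen, Dax, Paz, Eli, Ravi.
From those, Maya, Zane, Amir — 9 in total.
From those, Leo — 10 in total.
Nothing else is reachable above Mina; 10 in all.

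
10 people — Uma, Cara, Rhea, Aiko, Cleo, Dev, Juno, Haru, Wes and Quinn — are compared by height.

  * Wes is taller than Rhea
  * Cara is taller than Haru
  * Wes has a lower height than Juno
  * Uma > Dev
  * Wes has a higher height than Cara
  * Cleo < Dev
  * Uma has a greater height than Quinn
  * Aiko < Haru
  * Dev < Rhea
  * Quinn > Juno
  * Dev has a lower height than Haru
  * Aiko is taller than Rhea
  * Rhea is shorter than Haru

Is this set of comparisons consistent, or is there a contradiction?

Every relation is compatible with Cleo < Dev < Rhea < Aiko < Haru < Cara < Wes < Juno < Quinn < Uma; the set is consistent.

consistent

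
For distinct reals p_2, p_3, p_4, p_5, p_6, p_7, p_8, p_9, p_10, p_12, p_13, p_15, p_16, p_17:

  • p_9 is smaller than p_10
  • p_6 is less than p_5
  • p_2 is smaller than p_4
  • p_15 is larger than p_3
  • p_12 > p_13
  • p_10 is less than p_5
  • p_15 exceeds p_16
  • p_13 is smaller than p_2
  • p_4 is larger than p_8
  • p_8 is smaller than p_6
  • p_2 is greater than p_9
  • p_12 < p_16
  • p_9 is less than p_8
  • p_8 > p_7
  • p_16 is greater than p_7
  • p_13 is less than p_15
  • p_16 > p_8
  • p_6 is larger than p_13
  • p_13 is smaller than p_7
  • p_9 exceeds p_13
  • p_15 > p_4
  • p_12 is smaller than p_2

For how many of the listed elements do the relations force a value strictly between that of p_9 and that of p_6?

The relations place p_9 below p_6. An element lies strictly between them when it is forced above p_9 and also forced below p_6.
Above p_9: {p_2, p_8, p_16, p_10, p_5, p_4, p_15}. Below p_6: {p_13, p_7, p_8}.
Intersection: {p_8} — 1.

1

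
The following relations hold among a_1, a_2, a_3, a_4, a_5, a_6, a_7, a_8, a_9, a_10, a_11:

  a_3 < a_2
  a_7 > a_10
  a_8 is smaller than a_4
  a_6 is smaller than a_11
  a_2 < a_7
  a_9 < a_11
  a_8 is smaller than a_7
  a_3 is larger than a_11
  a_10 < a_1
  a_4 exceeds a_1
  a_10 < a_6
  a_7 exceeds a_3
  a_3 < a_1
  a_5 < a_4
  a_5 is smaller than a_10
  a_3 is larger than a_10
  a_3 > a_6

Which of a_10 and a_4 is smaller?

a_10

a_10 < a_6 and a_6 < a_11 give a_10 < a_11.
With a_11 < a_3: a_10 < a_6 < a_11 < a_3.
Then a_3 < a_1 extends the chain to a_1.
Then a_1 < a_4 extends the chain to a_4.
So a_10 < a_4; a_10 is the smaller of the two.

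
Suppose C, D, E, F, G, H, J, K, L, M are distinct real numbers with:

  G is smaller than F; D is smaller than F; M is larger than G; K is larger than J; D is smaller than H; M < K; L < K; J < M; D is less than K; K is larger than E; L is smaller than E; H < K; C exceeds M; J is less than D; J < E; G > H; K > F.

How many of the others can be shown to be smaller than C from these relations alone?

5

The elements the relations force below C are J, D, H, G, M — no chain reaches any other.
That is 5.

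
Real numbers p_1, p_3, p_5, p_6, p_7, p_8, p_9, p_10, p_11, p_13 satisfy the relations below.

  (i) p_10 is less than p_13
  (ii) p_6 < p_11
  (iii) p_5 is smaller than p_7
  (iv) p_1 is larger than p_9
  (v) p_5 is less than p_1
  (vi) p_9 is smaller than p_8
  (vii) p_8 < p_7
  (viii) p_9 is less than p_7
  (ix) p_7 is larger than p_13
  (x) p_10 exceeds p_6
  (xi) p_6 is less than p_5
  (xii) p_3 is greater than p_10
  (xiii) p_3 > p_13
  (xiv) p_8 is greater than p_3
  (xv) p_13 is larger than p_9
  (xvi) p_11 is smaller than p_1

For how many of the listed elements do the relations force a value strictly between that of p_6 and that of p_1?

The relations place p_6 below p_1. An element lies strictly between them when it is forced above p_6 and also forced below p_1.
Above p_6: {p_5, p_11, p_10, p_13, p_3, p_8, p_7}. Below p_1: {p_5, p_11, p_9}.
Intersection: {p_5, p_11} — 2.

2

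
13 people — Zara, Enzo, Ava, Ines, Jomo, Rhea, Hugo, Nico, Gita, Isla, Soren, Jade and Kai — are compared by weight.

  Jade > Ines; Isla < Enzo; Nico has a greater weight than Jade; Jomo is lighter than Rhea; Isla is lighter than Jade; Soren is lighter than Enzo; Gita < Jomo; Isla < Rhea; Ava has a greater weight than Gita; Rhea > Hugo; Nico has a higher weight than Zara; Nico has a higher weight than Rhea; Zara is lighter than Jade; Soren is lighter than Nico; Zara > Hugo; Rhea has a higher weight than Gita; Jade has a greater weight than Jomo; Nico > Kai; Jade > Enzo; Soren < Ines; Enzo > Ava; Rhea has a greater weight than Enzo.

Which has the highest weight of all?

Gita is not greatest since Gita < Ava; Ava is not greatest since Ava < Enzo; Soren is not greatest since Soren < Enzo; Hugo is not greatest since Hugo < Rhea; Kai is not greatest since Kai < Nico; Isla is not greatest since Isla < Enzo; Jomo is not greatest since Jomo < Jade; Enzo is not greatest since Enzo < Rhea; Zara is not greatest since Zara < Nico; Ines is not greatest since Ines < Jade; Rhea is not greatest since Rhea < Nico; Jade is not greatest since Jade < Nico.
Only Nico has nothing above it, so Nico is the highest weight.

Nico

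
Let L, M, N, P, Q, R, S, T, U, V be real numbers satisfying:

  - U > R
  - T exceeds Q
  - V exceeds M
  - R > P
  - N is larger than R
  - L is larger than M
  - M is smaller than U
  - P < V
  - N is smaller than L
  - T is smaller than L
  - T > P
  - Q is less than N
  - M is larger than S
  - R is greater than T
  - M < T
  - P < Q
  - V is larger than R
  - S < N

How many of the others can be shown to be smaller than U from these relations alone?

The elements the relations force below U are P, S, Q, M, T, R — no chain reaches any other.
That is 6.

6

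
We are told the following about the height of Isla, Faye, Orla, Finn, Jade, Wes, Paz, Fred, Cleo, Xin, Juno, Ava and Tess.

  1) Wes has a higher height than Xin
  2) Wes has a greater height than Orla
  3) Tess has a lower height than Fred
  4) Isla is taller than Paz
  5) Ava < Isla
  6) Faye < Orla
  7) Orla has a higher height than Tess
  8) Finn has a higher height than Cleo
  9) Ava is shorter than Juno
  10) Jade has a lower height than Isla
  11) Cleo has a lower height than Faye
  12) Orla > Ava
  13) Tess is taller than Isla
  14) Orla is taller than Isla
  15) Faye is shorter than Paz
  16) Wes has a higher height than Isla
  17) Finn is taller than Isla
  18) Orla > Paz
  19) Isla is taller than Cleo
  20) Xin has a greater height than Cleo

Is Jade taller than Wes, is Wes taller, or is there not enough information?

The relevant relations are Jade < Isla; Isla < Tess; Tess < Orla; Orla < Wes.
Together: Jade < Isla < Tess < Orla < Wes.
So Wes is taller.

Wes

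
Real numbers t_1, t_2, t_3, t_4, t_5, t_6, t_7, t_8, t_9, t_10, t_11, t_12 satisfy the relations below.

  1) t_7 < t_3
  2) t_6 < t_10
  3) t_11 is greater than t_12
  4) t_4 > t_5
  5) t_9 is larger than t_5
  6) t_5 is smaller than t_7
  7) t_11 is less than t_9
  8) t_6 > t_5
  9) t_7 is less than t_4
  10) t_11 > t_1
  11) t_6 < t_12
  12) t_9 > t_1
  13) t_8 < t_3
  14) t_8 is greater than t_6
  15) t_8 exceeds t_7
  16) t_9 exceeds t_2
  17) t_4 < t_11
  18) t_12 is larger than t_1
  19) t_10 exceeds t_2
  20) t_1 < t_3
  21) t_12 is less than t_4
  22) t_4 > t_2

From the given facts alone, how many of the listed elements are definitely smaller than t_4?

From t_4 the given relations immediately reach t_2, t_5, t_7, t_12.
From those, t_1, t_6 — 6 in total.
No other element is forced below t_4 by the given relations, so the count is 6.

6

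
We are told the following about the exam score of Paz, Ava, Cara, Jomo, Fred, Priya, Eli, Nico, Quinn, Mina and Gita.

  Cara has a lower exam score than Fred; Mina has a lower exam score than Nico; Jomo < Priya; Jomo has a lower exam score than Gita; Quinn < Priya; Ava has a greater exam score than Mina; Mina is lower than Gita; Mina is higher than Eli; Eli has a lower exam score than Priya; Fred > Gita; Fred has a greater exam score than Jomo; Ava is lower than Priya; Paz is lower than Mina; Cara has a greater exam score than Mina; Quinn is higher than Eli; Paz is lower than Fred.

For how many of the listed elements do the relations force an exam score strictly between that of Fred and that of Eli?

3

Chaining upward from Eli reaches: Mina, Ava, Quinn, Gita, Cara, Nico, Priya.
Chaining downward from Fred reaches: Paz, Mina, Jomo, Gita, Cara.
Strictly between Eli and Fred are those in both lists: Mina, Gita, Cara — 3 elements.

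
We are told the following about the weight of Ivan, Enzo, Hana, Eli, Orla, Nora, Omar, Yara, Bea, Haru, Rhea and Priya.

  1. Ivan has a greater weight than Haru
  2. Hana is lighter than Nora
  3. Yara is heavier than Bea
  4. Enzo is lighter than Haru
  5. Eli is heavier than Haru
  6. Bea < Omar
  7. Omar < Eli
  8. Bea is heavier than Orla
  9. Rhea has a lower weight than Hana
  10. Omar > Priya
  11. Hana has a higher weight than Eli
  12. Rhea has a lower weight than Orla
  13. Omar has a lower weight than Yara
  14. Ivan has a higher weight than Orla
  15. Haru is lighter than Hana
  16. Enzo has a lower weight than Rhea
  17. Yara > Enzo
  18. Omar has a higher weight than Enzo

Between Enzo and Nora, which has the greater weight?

Nora

Chaining the given relations: Enzo < Rhea < Orla < Bea < Omar < Eli < Hana < Nora.
So Enzo < Nora; Nora is the heavier of the two.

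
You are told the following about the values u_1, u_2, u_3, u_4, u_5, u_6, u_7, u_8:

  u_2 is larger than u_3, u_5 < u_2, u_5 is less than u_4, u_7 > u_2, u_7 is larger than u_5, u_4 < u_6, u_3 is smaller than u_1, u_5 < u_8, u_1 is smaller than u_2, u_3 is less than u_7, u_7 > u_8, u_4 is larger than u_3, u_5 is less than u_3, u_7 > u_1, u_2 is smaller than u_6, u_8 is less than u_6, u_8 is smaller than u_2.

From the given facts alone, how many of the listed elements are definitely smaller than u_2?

Directly below u_2: u_5, u_3, u_1, u_8.
Nothing else is reachable below u_2; 4 in all.

4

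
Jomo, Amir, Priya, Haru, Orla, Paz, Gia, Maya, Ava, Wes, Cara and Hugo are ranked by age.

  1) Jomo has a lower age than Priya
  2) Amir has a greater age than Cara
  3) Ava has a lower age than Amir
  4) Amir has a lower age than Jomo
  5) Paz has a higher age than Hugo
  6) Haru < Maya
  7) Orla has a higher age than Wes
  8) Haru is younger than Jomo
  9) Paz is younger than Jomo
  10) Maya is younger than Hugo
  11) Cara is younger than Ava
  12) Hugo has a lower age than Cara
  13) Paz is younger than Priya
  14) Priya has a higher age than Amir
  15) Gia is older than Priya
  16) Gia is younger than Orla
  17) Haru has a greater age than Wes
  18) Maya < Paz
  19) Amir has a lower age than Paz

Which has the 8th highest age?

Cara

The consecutive relations fix a unique order: Wes < Haru < Maya < Hugo < Cara < Ava < Amir < Paz < Jomo < Priya < Gia < Orla.
The 8th largest is Cara.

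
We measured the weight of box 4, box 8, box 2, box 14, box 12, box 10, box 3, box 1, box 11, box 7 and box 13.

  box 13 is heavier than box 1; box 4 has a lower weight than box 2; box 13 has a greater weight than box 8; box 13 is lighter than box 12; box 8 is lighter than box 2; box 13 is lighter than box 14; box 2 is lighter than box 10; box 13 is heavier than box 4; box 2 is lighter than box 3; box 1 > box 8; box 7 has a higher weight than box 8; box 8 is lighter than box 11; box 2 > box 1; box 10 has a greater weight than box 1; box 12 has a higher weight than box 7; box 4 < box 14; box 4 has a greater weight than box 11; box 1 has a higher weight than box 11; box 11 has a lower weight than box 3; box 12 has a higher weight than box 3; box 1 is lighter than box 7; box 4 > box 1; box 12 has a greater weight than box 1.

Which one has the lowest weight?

box 11 is not least since box 8 < box 11; box 1 is not least since box 8 < box 1; box 4 is not least since box 11 < box 4; box 2 is not least since box 4 < box 2; box 10 is not least since box 1 < box 10; box 13 is not least since box 4 < box 13; box 14 is not least since box 4 < box 14; box 3 is not least since box 2 < box 3; box 7 is not least since box 8 < box 7; box 12 is not least since box 7 < box 12.
Only box 8 has nothing below it, so box 8 is the lowest weight.

box 8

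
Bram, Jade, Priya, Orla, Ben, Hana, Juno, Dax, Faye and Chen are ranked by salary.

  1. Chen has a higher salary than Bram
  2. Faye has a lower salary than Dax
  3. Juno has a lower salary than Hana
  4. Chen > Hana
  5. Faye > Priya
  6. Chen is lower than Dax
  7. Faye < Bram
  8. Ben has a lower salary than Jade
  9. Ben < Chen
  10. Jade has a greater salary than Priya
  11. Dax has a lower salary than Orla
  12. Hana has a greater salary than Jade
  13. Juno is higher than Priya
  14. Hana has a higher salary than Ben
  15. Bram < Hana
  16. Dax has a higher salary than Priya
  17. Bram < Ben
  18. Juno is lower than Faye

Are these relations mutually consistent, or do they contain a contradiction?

Every relation is compatible with Priya < Juno < Faye < Bram < Ben < Jade < Hana < Chen < Dax < Orla; the set is consistent.

consistent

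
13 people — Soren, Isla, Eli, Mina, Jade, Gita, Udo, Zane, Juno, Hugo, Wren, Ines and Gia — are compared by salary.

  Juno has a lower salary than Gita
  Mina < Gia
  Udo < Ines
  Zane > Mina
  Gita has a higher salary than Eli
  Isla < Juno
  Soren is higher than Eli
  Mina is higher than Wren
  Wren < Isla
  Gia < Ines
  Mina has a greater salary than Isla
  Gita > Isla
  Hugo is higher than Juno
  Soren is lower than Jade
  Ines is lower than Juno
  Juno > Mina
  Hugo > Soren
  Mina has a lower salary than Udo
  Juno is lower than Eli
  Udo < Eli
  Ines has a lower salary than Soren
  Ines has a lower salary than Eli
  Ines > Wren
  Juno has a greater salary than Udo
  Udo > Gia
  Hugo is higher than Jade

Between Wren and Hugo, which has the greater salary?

Hugo

Wren < Isla and Isla < Mina give Wren < Mina.
Then Mina < Gia extends the chain to Gia.
Then Gia < Udo extends the chain to Udo.
Then Udo < Ines extends the chain to Ines.
Then Ines < Juno extends the chain to Juno.
With Juno < Eli: Wren < Isla < Mina < Gia < Udo < Ines < Juno < Eli.
Then Eli < Soren extends the chain to Soren.
With Soren < Jade: Wren < Isla < Mina < Gia < Udo < Ines < Juno < Eli < Soren < Jade.
Then Jade < Hugo extends the chain to Hugo.
So Wren < Hugo; Hugo is the higher of the two.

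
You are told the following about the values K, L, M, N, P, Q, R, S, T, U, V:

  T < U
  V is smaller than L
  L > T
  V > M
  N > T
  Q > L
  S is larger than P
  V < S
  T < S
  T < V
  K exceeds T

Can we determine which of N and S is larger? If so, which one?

undetermined

Following every chain through S: below S we get M, T, P, V.
N is not reached, and no chain runs the other way from N to S.
So the given relations leave the order of S and N undetermined.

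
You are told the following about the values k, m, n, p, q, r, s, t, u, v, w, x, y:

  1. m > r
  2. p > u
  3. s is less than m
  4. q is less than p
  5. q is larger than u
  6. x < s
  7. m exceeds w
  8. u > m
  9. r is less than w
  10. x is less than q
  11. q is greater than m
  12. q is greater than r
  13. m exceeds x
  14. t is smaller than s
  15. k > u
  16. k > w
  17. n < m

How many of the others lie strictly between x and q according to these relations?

Chaining upward from x reaches: s, m, u, p, k.
Chaining downward from q reaches: r, w, t, s, n, m, u.
Strictly between x and q are those in both lists: s, m, u — 3 elements.

3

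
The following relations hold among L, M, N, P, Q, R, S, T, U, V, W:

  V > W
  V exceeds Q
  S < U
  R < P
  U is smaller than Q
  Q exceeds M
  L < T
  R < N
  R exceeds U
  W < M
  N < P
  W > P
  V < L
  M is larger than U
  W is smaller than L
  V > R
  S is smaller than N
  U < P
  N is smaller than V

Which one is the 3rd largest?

The consecutive relations fix a unique order: S < U < R < N < P < W < M < Q < V < L < T.
Counting 3 from the largest end gives V.

V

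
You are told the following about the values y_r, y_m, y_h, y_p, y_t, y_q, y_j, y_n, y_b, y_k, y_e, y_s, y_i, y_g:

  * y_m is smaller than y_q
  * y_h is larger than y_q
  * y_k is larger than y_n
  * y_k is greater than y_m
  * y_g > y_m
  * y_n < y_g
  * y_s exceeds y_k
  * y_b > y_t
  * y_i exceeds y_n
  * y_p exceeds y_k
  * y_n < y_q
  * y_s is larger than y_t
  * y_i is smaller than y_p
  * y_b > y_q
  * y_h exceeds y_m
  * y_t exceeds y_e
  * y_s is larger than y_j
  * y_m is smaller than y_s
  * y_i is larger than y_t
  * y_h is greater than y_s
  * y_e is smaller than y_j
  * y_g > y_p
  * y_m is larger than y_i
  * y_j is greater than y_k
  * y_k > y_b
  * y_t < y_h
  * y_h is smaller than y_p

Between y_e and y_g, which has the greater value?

y_e < y_t and y_t < y_i give y_e < y_i.
Then y_i < y_m extends the chain to y_m.
With y_m < y_q: y_e < y_t < y_i < y_m < y_q.
Then y_q < y_b extends the chain to y_b.
Then y_b < y_k extends the chain to y_k.
With y_k < y_j: y_e < y_t < y_i < y_m < y_q < y_b < y_k < y_j.
Then y_j < y_s extends the chain to y_s.
With y_s < y_h: y_e < y_t < y_i < y_m < y_q < y_b < y_k < y_j < y_s < y_h.
Then y_h < y_p extends the chain to y_p.
Then y_p < y_g extends the chain to y_g.
So y_e < y_g; y_g is the larger of the two.

y_g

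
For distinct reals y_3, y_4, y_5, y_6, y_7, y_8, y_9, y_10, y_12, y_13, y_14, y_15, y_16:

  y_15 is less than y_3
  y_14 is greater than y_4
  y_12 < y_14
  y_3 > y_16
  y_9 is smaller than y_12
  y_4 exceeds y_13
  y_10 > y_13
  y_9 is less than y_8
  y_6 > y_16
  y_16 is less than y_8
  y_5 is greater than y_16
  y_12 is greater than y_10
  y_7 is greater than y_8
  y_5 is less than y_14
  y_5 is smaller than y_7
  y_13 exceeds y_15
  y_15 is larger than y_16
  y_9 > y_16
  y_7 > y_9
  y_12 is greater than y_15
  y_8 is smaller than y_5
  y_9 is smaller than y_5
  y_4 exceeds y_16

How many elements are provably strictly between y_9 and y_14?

The relations place y_9 below y_14. An element lies strictly between them when it is forced above y_9 and also forced below y_14.
Above y_9: {y_8, y_5, y_12, y_7}. Below y_14: {y_16, y_15, y_8, y_13, y_10, y_5, y_4, y_12}.
Intersection: {y_8, y_5, y_12} — 3.

3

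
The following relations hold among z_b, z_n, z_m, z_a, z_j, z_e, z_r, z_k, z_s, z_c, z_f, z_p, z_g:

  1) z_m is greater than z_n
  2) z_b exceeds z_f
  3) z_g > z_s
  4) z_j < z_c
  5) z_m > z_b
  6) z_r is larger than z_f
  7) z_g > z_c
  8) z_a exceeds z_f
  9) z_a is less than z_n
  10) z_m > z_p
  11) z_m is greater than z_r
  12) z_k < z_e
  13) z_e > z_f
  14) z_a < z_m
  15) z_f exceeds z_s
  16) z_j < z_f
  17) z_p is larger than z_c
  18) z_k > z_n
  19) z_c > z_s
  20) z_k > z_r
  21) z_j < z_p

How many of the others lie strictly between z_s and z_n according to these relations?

Chaining upward from z_s reaches: z_f, z_r, z_b, z_c, z_a, z_p, z_g, z_k, z_e, z_m.
Chaining downward from z_n reaches: z_j, z_f, z_a.
Strictly between z_s and z_n are those in both lists: z_f, z_a — 2 elements.

2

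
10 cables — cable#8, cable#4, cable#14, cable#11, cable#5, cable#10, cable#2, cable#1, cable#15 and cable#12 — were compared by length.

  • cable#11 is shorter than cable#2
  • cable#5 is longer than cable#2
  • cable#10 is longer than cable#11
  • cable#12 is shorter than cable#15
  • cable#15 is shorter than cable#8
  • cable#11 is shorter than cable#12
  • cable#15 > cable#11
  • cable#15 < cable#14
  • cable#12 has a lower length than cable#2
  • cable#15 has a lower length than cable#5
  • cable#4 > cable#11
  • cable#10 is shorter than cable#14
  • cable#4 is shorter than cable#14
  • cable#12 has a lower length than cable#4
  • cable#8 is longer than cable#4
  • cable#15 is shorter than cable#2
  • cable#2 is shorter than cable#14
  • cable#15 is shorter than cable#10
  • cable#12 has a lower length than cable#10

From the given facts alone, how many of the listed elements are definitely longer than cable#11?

8

The elements the relations force above cable#11 are cable#12, cable#4, cable#15, cable#8, cable#10, cable#2, cable#5, cable#14 — no chain reaches any other.
That is 8.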